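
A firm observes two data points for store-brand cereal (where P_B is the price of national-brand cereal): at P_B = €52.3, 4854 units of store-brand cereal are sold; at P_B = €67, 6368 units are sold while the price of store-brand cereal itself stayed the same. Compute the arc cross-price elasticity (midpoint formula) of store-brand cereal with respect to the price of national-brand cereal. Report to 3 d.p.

ΔQ_A = 6368 − 4854 = 1514; ΔP_B = 67 − 52.3 = 14.7.
Midpoints: Q̄_A = 5611.0, P̄_B = 59.65.
ε = (ΔQ_A/Q̄_A)/(ΔP_B/P̄_B) = (1514/5611.0)/(14.7/59.65) ≈ 1.095.
ε > 0: store-brand cereal and national-brand cereal are substitutes.

1.095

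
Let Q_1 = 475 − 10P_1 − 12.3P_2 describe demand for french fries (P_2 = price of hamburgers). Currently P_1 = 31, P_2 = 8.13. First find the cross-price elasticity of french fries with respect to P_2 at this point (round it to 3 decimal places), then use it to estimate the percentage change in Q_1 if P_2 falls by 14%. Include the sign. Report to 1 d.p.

21.5%

At P_1 = 31, P_2 = 8.13: Q_1 = 65.001.
∂Q_1/∂P_2 = -12.3.
ε = (∂Q_1/∂P_2)(P_2/Q_1) = -12.3000 × 8.13/65.001 ≈ -1.538.
%ΔQ_1 ≈ ε × %ΔP_2 = -1.538 × (-14%) = 21.5%.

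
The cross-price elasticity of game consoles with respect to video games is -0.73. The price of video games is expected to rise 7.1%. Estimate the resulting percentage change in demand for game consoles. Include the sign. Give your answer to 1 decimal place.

-5.2%

%ΔQ ≈ ε × %ΔP of video games = -0.73 × (7.1%) = -5.2%.
Demand for game consoles falls by about 5.2%.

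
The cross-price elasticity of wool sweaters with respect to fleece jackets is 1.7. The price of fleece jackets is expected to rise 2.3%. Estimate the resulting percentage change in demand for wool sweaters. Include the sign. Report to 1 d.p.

%ΔQ ≈ ε × %ΔP of fleece jackets = 1.7 × (2.3%) = 3.9%.

3.9%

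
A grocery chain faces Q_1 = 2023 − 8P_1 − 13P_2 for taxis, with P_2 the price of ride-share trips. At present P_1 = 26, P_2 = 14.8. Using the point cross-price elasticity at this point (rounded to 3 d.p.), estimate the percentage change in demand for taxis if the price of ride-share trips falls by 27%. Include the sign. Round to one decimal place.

3.2%

At P_1 = 26, P_2 = 14.8: Q_1 = 1622.6.
∂Q_1/∂P_2 = -13.
ε = (∂Q_1/∂P_2)(P_2/Q_1) = -13.0000 × 14.8/1622.6 ≈ -0.119.
%ΔQ_1 ≈ ε × %ΔP_2 = -0.119 × (-27%) = 3.2%.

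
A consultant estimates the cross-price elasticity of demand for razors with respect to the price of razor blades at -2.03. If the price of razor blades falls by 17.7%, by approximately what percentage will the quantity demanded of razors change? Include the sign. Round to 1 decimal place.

35.9%

%ΔQ ≈ ε × %ΔP of razor blades = -2.03 × (-17.7%) = 35.9%.
Demand for razors rises by about 35.9%.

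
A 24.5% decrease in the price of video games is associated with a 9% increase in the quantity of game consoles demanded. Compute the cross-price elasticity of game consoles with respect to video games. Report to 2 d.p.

-0.37

ε = (%ΔQ of game consoles) / (%ΔP of video games) = (9%) / (-24.5%) ≈ -0.37.
Negative cross-price elasticity: complements.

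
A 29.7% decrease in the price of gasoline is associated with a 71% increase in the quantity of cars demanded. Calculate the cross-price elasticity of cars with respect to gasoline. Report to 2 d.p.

-2.39

ε = (%ΔQ of cars) / (%ΔP of gasoline) = (71%) / (-29.7%) ≈ -2.39.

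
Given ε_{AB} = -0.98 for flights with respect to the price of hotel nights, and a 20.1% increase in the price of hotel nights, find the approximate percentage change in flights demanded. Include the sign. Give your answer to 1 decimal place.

%ΔQ ≈ ε × %ΔP of hotel nights = -0.98 × (20.1%) = -19.7%.
Demand for flights falls by about 19.7%.

-19.7%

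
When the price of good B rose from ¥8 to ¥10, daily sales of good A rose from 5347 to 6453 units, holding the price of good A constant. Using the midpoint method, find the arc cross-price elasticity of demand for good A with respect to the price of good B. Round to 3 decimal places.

ΔQ_A = 6453 − 5347 = 1106; ΔP_B = 10 − 8 = 2.
Midpoints: Q̄_A = 5900.0, P̄_B = 9.00.
ε = (ΔQ_A/Q̄_A)/(ΔP_B/P̄_B) = (1106/5900.0)/(2/9.00) ≈ 0.844.

0.844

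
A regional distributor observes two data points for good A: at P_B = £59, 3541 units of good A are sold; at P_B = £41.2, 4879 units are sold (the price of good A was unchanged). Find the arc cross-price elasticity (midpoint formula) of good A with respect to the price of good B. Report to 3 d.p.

-0.895

ΔQ_A = 4879 − 3541 = 1338; ΔP_B = 41.2 − 59 = -17.8.
Midpoints: Q̄_A = 4210.0, P̄_B = 50.10.
ε = (ΔQ_A/Q̄_A)/(ΔP_B/P̄_B) = (1338/4210.0)/(-17.8/50.10) ≈ -0.895.
ε < 0: good A and good B are complements.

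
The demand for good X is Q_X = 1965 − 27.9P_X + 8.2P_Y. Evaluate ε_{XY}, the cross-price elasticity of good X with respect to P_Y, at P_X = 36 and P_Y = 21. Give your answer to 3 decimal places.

0.152

At P_X = 36 and P_Y = 21: Q_X = 1132.8.
∂Q_X/∂P_Y = 8.2.
ε = (∂Q_X/∂P_Y)(P_Y/Q_X) = 8.2 × (21/1132.8) ≈ 0.152.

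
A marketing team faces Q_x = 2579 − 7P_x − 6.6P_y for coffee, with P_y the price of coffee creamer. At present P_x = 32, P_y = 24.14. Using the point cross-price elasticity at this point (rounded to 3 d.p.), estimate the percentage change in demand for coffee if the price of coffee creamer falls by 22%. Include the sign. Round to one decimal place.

1.6%

At P_x = 32, P_y = 24.14: Q_x = 2195.676.
∂Q_x/∂P_y = -6.6.
ε = (∂Q_x/∂P_y)(P_y/Q_x) = -6.6000 × 24.14/2195.676 ≈ -0.073.
%ΔQ_x ≈ ε × %ΔP_y = -0.073 × (-22%) = 1.6%.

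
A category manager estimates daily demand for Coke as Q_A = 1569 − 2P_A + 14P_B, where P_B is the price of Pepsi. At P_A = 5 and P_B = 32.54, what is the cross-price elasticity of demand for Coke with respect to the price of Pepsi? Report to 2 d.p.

At P_A = 5 and P_B = 32.54: Q_A = 2014.56.
∂Q_A/∂P_B = 14.
ε = (∂Q_A/∂P_B)(P_B/Q_A) = 14 × (32.54/2014.56) ≈ 0.23.

0.23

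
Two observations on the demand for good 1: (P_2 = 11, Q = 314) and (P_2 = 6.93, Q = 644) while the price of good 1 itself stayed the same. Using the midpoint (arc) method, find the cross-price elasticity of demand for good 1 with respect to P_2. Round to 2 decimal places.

ΔQ_1 = 644 − 314 = 330; ΔP_2 = 6.93 − 11 = -4.07.
Midpoints: Q̄_1 = 479.0, P̄_2 = 8.96.
ε = (ΔQ_1/Q̄_1)/(ΔP_2/P̄_2) = (330/479.0)/(-4.07/8.96) ≈ -1.52.

-1.52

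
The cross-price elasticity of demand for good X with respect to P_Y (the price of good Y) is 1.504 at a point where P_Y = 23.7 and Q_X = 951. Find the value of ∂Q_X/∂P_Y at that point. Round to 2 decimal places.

60.35

ε = (∂Q_X/∂P_Y)·(P_Y/Q_X) ⇒ ∂Q_X/∂P_Y = ε·Q_X/P_Y = 1.504 × 951/23.7 ≈ 60.35.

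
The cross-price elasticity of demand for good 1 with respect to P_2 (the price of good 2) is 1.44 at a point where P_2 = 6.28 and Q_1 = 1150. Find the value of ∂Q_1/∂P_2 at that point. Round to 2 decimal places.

263.69

ε = (∂Q_1/∂P_2)·(P_2/Q_1) ⇒ ∂Q_1/∂P_2 = ε·Q_1/P_2 = 1.44 × 1150/6.28 ≈ 263.69.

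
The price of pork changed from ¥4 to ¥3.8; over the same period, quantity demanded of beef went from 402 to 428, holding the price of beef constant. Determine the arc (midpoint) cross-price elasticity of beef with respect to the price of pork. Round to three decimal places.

-1.222

ΔQ_A = 428 − 402 = 26; ΔP_B = 3.8 − 4 = -0.2.
Midpoints: Q̄_A = 415.0, P̄_B = 3.90.
ε = (ΔQ_A/Q̄_A)/(ΔP_B/P̄_B) = (26/415.0)/(-0.2/3.90) ≈ -1.222.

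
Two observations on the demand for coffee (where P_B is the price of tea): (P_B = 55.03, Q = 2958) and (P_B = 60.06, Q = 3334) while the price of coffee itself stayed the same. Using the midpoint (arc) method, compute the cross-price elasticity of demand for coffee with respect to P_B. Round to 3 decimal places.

ΔQ_A = 3334 − 2958 = 376; ΔP_B = 60.06 − 55.03 = 5.03.
Midpoints: Q̄_A = 3146.0, P̄_B = 57.55.
ε = (ΔQ_A/Q̄_A)/(ΔP_B/P̄_B) = (376/3146.0)/(5.03/57.55) ≈ 1.367.
ε > 0: coffee and tea are substitutes.

1.367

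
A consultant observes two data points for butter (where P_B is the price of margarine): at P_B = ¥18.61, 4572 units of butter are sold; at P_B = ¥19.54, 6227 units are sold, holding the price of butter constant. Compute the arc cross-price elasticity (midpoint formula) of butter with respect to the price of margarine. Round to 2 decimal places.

6.29

ΔQ_A = 6227 − 4572 = 1655; ΔP_B = 19.54 − 18.61 = 0.93.
Midpoints: Q̄_A = 5399.5, P̄_B = 19.07.
ε = (ΔQ_A/Q̄_A)/(ΔP_B/P̄_B) = (1655/5399.5)/(0.93/19.07) ≈ 6.29.
ε > 0: butter and margarine are substitutes.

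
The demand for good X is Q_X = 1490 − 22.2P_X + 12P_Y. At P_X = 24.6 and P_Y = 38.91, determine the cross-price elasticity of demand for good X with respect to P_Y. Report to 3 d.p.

0.331

At P_X = 24.6 and P_Y = 38.91: Q_X = 1410.8.
∂Q_X/∂P_Y = 12.
ε = (∂Q_X/∂P_Y)(P_Y/Q_X) = 12 × (38.91/1410.8) ≈ 0.331.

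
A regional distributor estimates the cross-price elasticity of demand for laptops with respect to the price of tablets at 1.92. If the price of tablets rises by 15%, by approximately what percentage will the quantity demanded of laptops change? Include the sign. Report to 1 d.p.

%ΔQ ≈ ε × %ΔP of tablets = 1.92 × (15%) = 28.8%.
Demand for laptops rises by about 28.8%.

28.8%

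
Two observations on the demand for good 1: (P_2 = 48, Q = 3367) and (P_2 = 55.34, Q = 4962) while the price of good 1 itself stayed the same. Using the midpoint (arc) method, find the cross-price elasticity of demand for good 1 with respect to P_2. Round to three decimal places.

ΔQ_1 = 4962 − 3367 = 1595; ΔP_2 = 55.34 − 48 = 7.34.
Midpoints: Q̄_1 = 4164.5, P̄_2 = 51.67.
ε = (ΔQ_1/Q̄_1)/(ΔP_2/P̄_2) = (1595/4164.5)/(7.34/51.67) ≈ 2.696.
ε > 0: good 1 and good 2 are substitutes.

2.696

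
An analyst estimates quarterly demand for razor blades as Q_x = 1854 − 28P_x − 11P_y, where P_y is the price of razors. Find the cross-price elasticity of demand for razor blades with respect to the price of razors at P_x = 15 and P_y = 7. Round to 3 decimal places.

At P_x = 15 and P_y = 7: Q_x = 1357.
∂Q_x/∂P_y = -11.
ε = (∂Q_x/∂P_y)(P_y/Q_x) = -11 × (7/1357) ≈ -0.057.

-0.057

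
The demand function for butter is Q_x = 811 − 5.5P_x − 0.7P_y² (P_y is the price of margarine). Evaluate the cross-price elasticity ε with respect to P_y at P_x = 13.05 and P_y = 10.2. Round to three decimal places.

At P_x = 13.05 and P_y = 10.2: Q_x = 666.397.
∂Q_x/∂P_y = -1.4P_y = -1.4(10.2) = -14.2800.
ε = (∂Q_x/∂P_y)(P_y/Q_x) = -14.2800 × (10.2/666.397) ≈ -0.219.

-0.219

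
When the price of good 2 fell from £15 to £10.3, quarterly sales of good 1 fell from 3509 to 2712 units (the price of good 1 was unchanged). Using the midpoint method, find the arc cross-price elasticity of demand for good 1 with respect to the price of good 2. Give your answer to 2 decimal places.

0.69

ΔQ_1 = 2712 − 3509 = -797; ΔP_2 = 10.3 − 15 = -4.7.
Midpoints: Q̄_1 = 3110.5, P̄_2 = 12.65.
ε = (ΔQ_1/Q̄_1)/(ΔP_2/P̄_2) = (-797/3110.5)/(-4.7/12.65) ≈ 0.69.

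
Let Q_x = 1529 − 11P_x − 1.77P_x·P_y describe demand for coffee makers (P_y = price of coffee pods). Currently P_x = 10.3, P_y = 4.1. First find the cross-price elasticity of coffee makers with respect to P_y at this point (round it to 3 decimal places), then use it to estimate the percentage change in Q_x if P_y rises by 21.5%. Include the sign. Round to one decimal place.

At P_x = 10.3, P_y = 4.1: Q_x = 1340.953.
∂Q_x/∂P_y = -1.77P_x = -18.2310.
ε = (∂Q_x/∂P_y)(P_y/Q_x) = -18.2310 × 4.1/1340.953 ≈ -0.056.
%ΔQ_x ≈ ε × %ΔP_y = -0.056 × (21.5%) = -1.2%.

-1.2%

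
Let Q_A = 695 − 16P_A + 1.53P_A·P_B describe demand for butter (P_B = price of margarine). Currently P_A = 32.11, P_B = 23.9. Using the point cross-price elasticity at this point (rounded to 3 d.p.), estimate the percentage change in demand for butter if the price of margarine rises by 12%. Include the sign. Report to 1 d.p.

At P_A = 32.11, P_B = 23.9: Q_A = 1355.406.
∂Q_A/∂P_B = 1.53P_A = 49.1283.
ε = (∂Q_A/∂P_B)(P_B/Q_A) = 49.1283 × 23.9/1355.406 ≈ 0.866.
%ΔQ_A ≈ ε × %ΔP_B = 0.866 × (12%) = 10.4%.

10.4%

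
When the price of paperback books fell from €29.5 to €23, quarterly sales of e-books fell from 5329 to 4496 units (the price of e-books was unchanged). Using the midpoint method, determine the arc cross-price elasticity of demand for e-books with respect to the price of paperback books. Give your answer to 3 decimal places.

ΔQ_A = 4496 − 5329 = -833; ΔP_B = 23 − 29.5 = -6.5.
Midpoints: Q̄_A = 4912.5, P̄_B = 26.25.
ε = (ΔQ_A/Q̄_A)/(ΔP_B/P̄_B) = (-833/4912.5)/(-6.5/26.25) ≈ 0.685.
ε > 0: e-books and paperback books are substitutes.

0.685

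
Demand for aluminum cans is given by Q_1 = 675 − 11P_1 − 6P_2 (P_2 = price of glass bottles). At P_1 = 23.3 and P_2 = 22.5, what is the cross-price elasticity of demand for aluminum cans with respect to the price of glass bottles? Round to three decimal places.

-0.476

At P_1 = 23.3 and P_2 = 22.5: Q_1 = 283.7.
∂Q_1/∂P_2 = -6.
ε = (∂Q_1/∂P_2)(P_2/Q_1) = -6 × (22.5/283.7) ≈ -0.476.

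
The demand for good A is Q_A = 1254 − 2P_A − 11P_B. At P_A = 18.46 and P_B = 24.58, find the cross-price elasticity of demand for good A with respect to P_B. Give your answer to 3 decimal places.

-0.286

At P_A = 18.46 and P_B = 24.58: Q_A = 946.7.
∂Q_A/∂P_B = -11.
ε = (∂Q_A/∂P_B)(P_B/Q_A) = -11 × (24.58/946.7) ≈ -0.286.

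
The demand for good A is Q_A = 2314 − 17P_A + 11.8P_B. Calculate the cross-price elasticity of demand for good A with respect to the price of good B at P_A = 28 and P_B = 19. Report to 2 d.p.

At P_A = 28 and P_B = 19: Q_A = 2062.2.
∂Q_A/∂P_B = 11.8.
ε = (∂Q_A/∂P_B)(P_B/Q_A) = 11.8 × (19/2062.2) ≈ 0.11.

0.11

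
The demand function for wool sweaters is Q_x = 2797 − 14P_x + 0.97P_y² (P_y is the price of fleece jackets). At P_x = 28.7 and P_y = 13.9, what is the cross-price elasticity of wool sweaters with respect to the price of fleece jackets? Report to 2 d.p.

0.15

At P_x = 28.7 and P_y = 13.9: Q_x = 2582.614.
∂Q_x/∂P_y = 1.94P_y = 1.94(13.9) = 26.9660.
ε = (∂Q_x/∂P_y)(P_y/Q_x) = 26.9660 × (13.9/2582.614) ≈ 0.15.
ε > 0: substitutes.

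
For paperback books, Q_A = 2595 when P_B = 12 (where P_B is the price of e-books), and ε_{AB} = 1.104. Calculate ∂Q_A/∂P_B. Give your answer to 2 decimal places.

ε = (∂Q_A/∂P_B)·(P_B/Q_A) ⇒ ∂Q_A/∂P_B = ε·Q_A/P_B = 1.104 × 2595/12 ≈ 238.74.

238.74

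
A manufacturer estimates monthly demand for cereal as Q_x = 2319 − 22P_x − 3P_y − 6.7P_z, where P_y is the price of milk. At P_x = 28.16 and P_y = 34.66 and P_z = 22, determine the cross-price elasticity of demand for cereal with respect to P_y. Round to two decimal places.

-0.07

At P_x = 28.16 and P_y = 34.66 and P_z = 22: Q_x = 1448.1.
∂Q_x/∂P_y = -3.
ε = (∂Q_x/∂P_y)(P_y/Q_x) = -3 × (34.66/1448.1) ≈ -0.07.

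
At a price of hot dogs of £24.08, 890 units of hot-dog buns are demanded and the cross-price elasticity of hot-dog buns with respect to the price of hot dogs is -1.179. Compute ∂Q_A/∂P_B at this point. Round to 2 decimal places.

ε = (∂Q_A/∂P_B)·(P_B/Q_A) ⇒ ∂Q_A/∂P_B = ε·Q_A/P_B = -1.179 × 890/24.08 ≈ -43.58.

-43.58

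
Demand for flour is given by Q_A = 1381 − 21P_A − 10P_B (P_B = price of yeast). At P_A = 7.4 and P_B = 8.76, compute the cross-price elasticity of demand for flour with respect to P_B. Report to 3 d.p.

At P_A = 7.4 and P_B = 8.76: Q_A = 1138.
∂Q_A/∂P_B = -10.
ε = (∂Q_A/∂P_B)(P_B/Q_A) = -10 × (8.76/1138) ≈ -0.077.
Since ε < 0, flour and yeast are complements.

-0.077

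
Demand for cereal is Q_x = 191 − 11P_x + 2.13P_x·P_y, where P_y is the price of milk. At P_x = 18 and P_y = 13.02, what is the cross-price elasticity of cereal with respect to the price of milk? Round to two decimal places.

1.01

At P_x = 18 and P_y = 13.02: Q_x = 492.187.
∂Q_x/∂P_y = 2.13P_x = 2.13(18) = 38.3400.
ε = (∂Q_x/∂P_y)(P_y/Q_x) = 38.3400 × (13.02/492.187) ≈ 1.01.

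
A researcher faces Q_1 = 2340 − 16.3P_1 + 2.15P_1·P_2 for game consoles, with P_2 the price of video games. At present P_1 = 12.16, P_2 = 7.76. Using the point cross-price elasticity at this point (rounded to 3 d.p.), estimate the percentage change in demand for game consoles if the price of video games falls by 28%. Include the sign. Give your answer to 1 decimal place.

-2.4%

At P_1 = 12.16, P_2 = 7.76: Q_1 = 2344.669.
∂Q_1/∂P_2 = 2.15P_1 = 26.1440.
ε = (∂Q_1/∂P_2)(P_2/Q_1) = 26.1440 × 7.76/2344.669 ≈ 0.087.
%ΔQ_1 ≈ ε × %ΔP_2 = 0.087 × (-28%) = -2.4%.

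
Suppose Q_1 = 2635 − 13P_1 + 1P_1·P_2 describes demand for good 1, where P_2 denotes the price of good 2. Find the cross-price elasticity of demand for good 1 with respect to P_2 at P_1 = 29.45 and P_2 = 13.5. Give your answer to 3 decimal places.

At P_1 = 29.45 and P_2 = 13.5: Q_1 = 2649.725.
∂Q_1/∂P_2 = 1P_1 = 1(29.45) = 29.4500.
ε = (∂Q_1/∂P_2)(P_2/Q_1) = 29.4500 × (13.5/2649.725) ≈ 0.150.
ε > 0: substitutes.

0.150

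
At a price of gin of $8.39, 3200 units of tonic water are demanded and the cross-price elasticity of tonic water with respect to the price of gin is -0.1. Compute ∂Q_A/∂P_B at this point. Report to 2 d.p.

-38.14

ε = (∂Q_A/∂P_B)·(P_B/Q_A) ⇒ ∂Q_A/∂P_B = ε·Q_A/P_B = -0.1 × 3200/8.39 ≈ -38.14.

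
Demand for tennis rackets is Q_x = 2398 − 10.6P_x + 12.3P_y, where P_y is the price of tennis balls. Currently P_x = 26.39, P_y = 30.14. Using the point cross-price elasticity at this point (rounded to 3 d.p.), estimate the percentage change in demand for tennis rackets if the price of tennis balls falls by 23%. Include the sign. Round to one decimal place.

At P_x = 26.39, P_y = 30.14: Q_x = 2488.988.
∂Q_x/∂P_y = 12.3.
ε = (∂Q_x/∂P_y)(P_y/Q_x) = 12.3000 × 30.14/2488.988 ≈ 0.149.
%ΔQ_x ≈ ε × %ΔP_y = 0.149 × (-23%) = -3.4%.

-3.4%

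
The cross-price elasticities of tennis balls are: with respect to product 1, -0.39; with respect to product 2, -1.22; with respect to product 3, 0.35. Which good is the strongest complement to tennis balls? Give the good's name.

product 2

Complements have ε < 0. The most negative value is -1.22 (product 2).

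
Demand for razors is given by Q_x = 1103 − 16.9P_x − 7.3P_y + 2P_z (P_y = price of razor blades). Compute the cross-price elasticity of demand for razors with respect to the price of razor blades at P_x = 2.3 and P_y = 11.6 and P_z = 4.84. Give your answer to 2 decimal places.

-0.09

At P_x = 2.3 and P_y = 11.6 and P_z = 4.84: Q_x = 989.13.
∂Q_x/∂P_y = -7.3.
ε = (∂Q_x/∂P_y)(P_y/Q_x) = -7.3 × (11.6/989.13) ≈ -0.09.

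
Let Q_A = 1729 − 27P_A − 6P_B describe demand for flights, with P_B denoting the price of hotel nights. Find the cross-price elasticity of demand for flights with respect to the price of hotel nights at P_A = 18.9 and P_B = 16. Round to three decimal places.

At P_A = 18.9 and P_B = 16: Q_A = 1122.7.
∂Q_A/∂P_B = -6.
ε = (∂Q_A/∂P_B)(P_B/Q_A) = -6 × (16/1122.7) ≈ -0.086.
Since ε < 0, flights and hotel nights are complements.

-0.086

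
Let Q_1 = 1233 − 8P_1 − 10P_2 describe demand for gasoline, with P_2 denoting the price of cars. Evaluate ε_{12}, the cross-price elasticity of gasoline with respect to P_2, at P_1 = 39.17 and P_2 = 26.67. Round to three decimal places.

-0.408

At P_1 = 39.17 and P_2 = 26.67: Q_1 = 652.94.
∂Q_1/∂P_2 = -10.
ε = (∂Q_1/∂P_2)(P_2/Q_1) = -10 × (26.67/652.94) ≈ -0.408.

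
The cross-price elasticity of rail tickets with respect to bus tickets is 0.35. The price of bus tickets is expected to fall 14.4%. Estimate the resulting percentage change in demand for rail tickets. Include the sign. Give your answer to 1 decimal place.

-5.0%

%ΔQ ≈ ε × %ΔP of bus tickets = 0.35 × (-14.4%) = -5.0%.
Demand for rail tickets falls by about 5.0%.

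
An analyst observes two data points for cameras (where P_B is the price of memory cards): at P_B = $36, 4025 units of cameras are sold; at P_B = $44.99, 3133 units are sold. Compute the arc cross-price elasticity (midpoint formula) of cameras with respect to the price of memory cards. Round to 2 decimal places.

ΔQ_A = 3133 − 4025 = -892; ΔP_B = 44.99 − 36 = 8.99.
Midpoints: Q̄_A = 3579.0, P̄_B = 40.50.
ε = (ΔQ_A/Q̄_A)/(ΔP_B/P̄_B) = (-892/3579.0)/(8.99/40.50) ≈ -1.12.

-1.12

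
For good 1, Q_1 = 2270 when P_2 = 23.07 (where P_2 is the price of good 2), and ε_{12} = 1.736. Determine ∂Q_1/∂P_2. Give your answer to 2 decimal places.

ε = (∂Q_1/∂P_2)·(P_2/Q_1) ⇒ ∂Q_1/∂P_2 = ε·Q_1/P_2 = 1.736 × 2270/23.07 ≈ 170.82.

170.82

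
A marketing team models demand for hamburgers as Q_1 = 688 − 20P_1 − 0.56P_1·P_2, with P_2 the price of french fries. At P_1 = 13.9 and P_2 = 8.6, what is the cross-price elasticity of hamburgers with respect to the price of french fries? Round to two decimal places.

At P_1 = 13.9 and P_2 = 8.6: Q_1 = 343.058.
∂Q_1/∂P_2 = -0.56P_1 = -0.56(13.9) = -7.7840.
ε = (∂Q_1/∂P_2)(P_2/Q_1) = -7.7840 × (8.6/343.058) ≈ -0.20.
ε < 0: complements.

-0.20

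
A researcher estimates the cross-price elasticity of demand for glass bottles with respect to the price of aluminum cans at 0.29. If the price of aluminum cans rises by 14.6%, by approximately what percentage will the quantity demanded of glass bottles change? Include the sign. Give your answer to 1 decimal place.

4.2%

%ΔQ ≈ ε × %ΔP of aluminum cans = 0.29 × (14.6%) = 4.2%.
Demand for glass bottles rises by about 4.2%.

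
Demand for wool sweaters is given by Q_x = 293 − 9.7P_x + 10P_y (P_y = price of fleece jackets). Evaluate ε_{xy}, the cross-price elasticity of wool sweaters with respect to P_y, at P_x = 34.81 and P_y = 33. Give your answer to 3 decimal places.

At P_x = 34.81 and P_y = 33: Q_x = 285.343.
∂Q_x/∂P_y = 10.
ε = (∂Q_x/∂P_y)(P_y/Q_x) = 10 × (33/285.343) ≈ 1.157.

1.157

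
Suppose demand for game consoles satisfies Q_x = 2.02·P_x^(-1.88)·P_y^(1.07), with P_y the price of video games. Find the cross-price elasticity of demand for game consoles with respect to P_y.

In a log-linear (constant-elasticity) demand function, the coefficient on the exponent of P_y is the cross-price elasticity.
ε = 1.07. Positive, so game consoles and video games are substitutes.

1.07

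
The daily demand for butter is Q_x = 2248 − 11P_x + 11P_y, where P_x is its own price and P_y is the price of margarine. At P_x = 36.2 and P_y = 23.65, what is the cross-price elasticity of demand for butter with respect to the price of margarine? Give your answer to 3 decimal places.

0.123

At P_x = 36.2 and P_y = 23.65: Q_x = 2109.95.
∂Q_x/∂P_y = 11.
ε = (∂Q_x/∂P_y)(P_y/Q_x) = 11 × (23.65/2109.95) ≈ 0.123.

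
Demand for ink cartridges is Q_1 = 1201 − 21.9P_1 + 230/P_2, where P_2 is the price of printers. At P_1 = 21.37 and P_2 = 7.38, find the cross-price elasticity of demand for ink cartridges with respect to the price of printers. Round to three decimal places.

At P_1 = 21.37 and P_2 = 7.38: Q_1 = 764.162.
∂Q_1/∂P_2 = −230/P_2² = -4.2229.
ε = (∂Q_1/∂P_2)(P_2/Q_1) = -4.2229 × (7.38/764.162) ≈ -0.041.
ε < 0: complements.

-0.041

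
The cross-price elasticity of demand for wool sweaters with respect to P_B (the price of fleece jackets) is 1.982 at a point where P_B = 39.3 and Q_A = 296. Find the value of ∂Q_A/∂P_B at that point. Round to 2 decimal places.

ε = (∂Q_A/∂P_B)·(P_B/Q_A) ⇒ ∂Q_A/∂P_B = ε·Q_A/P_B = 1.982 × 296/39.3 ≈ 14.93.

14.93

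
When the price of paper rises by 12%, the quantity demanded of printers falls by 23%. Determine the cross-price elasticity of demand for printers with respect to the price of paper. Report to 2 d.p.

ε = (%ΔQ of printers) / (%ΔP of paper) = (-23%) / (12%) ≈ -1.92.

-1.92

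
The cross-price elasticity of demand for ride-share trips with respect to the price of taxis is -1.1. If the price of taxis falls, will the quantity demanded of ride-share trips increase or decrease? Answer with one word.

increase

ε < 0 and the price of taxis falls, so the quantity of ride-share trips moves in the opposite direction: it increases.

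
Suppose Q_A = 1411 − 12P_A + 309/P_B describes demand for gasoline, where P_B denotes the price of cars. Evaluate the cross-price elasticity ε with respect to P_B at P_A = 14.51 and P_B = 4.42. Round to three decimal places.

At P_A = 14.51 and P_B = 4.42: Q_A = 1306.790.
∂Q_A/∂P_B = −309/P_B² = -15.8166.
ε = (∂Q_A/∂P_B)(P_B/Q_A) = -15.8166 × (4.42/1306.790) ≈ -0.053.
ε < 0: complements.

-0.053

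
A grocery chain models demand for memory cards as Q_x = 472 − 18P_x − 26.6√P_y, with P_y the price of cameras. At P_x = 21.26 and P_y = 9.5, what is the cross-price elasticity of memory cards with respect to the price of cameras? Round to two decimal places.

At P_x = 21.26 and P_y = 9.5: Q_x = 7.333.
∂Q_x/∂P_y = -26.6/(2√P_y) = -26.6/(2√9.5) = -4.3151.
ε = (∂Q_x/∂P_y)(P_y/Q_x) = -4.3151 × (9.5/7.333) ≈ -5.59.

-5.59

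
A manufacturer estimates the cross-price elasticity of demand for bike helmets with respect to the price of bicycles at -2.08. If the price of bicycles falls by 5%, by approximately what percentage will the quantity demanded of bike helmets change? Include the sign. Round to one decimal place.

10.4%

%ΔQ ≈ ε × %ΔP of bicycles = -2.08 × (-5%) = 10.4%.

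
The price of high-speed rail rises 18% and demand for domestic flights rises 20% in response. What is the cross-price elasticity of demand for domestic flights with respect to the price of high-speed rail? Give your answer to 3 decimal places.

ε = (%ΔQ of domestic flights) / (%ΔP of high-speed rail) = (20%) / (18%) ≈ 1.111.
Positive cross-price elasticity: substitutes.

1.111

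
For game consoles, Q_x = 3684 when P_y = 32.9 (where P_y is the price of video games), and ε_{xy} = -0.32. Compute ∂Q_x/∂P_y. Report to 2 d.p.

ε = (∂Q_x/∂P_y)·(P_y/Q_x) ⇒ ∂Q_x/∂P_y = ε·Q_x/P_y = -0.32 × 3684/32.9 ≈ -35.83.

-35.83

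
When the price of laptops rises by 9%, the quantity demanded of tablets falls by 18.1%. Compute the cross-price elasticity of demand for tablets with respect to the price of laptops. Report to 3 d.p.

-2.011

ε = (%ΔQ of tablets) / (%ΔP of laptops) = (-18.1%) / (9%) ≈ -2.011.
Negative cross-price elasticity: complements.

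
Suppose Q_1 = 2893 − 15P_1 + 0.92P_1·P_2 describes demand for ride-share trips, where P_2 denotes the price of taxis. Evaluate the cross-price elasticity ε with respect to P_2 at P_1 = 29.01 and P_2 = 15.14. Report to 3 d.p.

At P_1 = 29.01 and P_2 = 15.14: Q_1 = 2861.924.
∂Q_1/∂P_2 = 0.92P_1 = 0.92(29.01) = 26.6892.
ε = (∂Q_1/∂P_2)(P_2/Q_1) = 26.6892 × (15.14/2861.924) ≈ 0.141.
ε > 0: substitutes.

0.141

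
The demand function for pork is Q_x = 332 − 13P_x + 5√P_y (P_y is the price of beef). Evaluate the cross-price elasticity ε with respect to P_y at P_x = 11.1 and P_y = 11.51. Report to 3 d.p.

At P_x = 11.1 and P_y = 11.51: Q_x = 204.663.
∂Q_x/∂P_y = 5/(2√P_y) = 5/(2√11.51) = 0.7369.
ε = (∂Q_x/∂P_y)(P_y/Q_x) = 0.7369 × (11.51/204.663) ≈ 0.041.

0.041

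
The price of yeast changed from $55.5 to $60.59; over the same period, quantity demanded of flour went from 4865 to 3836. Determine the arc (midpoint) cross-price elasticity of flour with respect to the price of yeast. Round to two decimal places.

-2.70

ΔQ_A = 3836 − 4865 = -1029; ΔP_B = 60.59 − 55.5 = 5.09.
Midpoints: Q̄_A = 4350.5, P̄_B = 58.05.
ε = (ΔQ_A/Q̄_A)/(ΔP_B/P̄_B) = (-1029/4350.5)/(5.09/58.05) ≈ -2.70.
ε < 0: flour and yeast are complements.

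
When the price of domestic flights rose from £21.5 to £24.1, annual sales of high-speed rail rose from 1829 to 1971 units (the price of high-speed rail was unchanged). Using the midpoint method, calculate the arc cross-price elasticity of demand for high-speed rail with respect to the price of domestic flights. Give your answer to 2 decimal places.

0.66

ΔQ_A = 1971 − 1829 = 142; ΔP_B = 24.1 − 21.5 = 2.6.
Midpoints: Q̄_A = 1900.0, P̄_B = 22.80.
ε = (ΔQ_A/Q̄_A)/(ΔP_B/P̄_B) = (142/1900.0)/(2.6/22.80) ≈ 0.66.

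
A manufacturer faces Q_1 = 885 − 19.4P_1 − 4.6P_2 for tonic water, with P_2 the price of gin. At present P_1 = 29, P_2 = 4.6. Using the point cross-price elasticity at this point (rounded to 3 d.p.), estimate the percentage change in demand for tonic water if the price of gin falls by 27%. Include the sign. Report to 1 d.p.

At P_1 = 29, P_2 = 4.6: Q_1 = 301.24.
∂Q_1/∂P_2 = -4.6.
ε = (∂Q_1/∂P_2)(P_2/Q_1) = -4.6000 × 4.6/301.24 ≈ -0.070.
%ΔQ_1 ≈ ε × %ΔP_2 = -0.070 × (-27%) = 1.9%.

1.9%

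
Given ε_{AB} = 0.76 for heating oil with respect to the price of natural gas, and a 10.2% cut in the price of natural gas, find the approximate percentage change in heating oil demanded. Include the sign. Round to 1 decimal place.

%ΔQ ≈ ε × %ΔP of natural gas = 0.76 × (-10.2%) = -7.8%.
Demand for heating oil falls by about 7.8%.

-7.8%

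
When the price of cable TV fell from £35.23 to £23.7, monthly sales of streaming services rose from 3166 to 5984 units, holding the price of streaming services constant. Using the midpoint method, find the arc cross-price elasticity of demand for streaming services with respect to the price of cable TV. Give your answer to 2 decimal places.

-1.57

ΔQ_A = 5984 − 3166 = 2818; ΔP_B = 23.7 − 35.23 = -11.53.
Midpoints: Q̄_A = 4575.0, P̄_B = 29.46.
ε = (ΔQ_A/Q̄_A)/(ΔP_B/P̄_B) = (2818/4575.0)/(-11.53/29.46) ≈ -1.57.
ε < 0: streaming services and cable TV are complements.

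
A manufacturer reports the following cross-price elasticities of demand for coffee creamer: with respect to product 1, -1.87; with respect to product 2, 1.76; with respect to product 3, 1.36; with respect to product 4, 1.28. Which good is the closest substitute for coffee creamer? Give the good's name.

Substitutes have ε > 0. Among the positive values, 1.76 (product 2) is largest.

product 2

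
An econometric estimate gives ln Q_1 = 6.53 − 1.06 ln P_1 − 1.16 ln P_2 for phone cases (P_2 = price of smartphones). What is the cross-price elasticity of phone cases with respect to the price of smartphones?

-1.16

In a log-linear (constant-elasticity) demand function, the coefficient on ln P_2 is the cross-price elasticity.
ε = -1.16. Negative, so phone cases and smartphones are complements.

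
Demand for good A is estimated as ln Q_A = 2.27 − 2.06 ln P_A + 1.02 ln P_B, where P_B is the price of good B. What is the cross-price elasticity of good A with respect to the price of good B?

In a log-linear (constant-elasticity) demand function, the coefficient on ln P_B is the cross-price elasticity.
ε = 1.02. Positive, so good A and good B are substitutes.

1.02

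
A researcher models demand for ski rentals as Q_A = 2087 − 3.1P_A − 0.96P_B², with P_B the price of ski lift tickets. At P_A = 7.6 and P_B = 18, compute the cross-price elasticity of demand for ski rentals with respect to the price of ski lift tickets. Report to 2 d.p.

At P_A = 7.6 and P_B = 18: Q_A = 1752.4.
∂Q_A/∂P_B = -1.92P_B = -1.92(18) = -34.5600.
ε = (∂Q_A/∂P_B)(P_B/Q_A) = -34.5600 × (18/1752.4) ≈ -0.35.
ε < 0: complements.

-0.35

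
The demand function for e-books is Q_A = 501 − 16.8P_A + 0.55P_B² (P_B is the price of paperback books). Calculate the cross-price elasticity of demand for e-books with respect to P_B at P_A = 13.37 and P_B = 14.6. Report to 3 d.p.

0.596

At P_A = 13.37 and P_B = 14.6: Q_A = 393.622.
∂Q_A/∂P_B = 1.1P_B = 1.1(14.6) = 16.0600.
ε = (∂Q_A/∂P_B)(P_B/Q_A) = 16.0600 × (14.6/393.622) ≈ 0.596.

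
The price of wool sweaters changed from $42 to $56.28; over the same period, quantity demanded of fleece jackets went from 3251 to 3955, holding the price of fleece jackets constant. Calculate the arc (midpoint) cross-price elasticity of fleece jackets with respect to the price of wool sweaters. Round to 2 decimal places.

ΔQ_A = 3955 − 3251 = 704; ΔP_B = 56.28 − 42 = 14.28.
Midpoints: Q̄_A = 3603.0, P̄_B = 49.14.
ε = (ΔQ_A/Q̄_A)/(ΔP_B/P̄_B) = (704/3603.0)/(14.28/49.14) ≈ 0.67.
ε > 0: fleece jackets and wool sweaters are substitutes.

0.67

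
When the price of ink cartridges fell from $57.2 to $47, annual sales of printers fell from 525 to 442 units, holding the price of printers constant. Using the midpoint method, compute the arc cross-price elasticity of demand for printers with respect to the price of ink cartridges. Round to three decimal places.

0.877

ΔQ_A = 442 − 525 = -83; ΔP_B = 47 − 57.2 = -10.2.
Midpoints: Q̄_A = 483.5, P̄_B = 52.10.
ε = (ΔQ_A/Q̄_A)/(ΔP_B/P̄_B) = (-83/483.5)/(-10.2/52.10) ≈ 0.877.
ε > 0: printers and ink cartridges are substitutes.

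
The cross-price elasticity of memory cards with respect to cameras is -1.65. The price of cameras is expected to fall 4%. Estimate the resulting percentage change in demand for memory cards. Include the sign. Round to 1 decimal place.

6.6%

%ΔQ ≈ ε × %ΔP of cameras = -1.65 × (-4%) = 6.6%.
Demand for memory cards rises by about 6.6%.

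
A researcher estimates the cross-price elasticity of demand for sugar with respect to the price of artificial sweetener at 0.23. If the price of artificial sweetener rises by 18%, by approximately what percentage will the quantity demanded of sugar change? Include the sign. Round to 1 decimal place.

%ΔQ ≈ ε × %ΔP of artificial sweetener = 0.23 × (18%) = 4.1%.
Demand for sugar rises by about 4.1%.

4.1%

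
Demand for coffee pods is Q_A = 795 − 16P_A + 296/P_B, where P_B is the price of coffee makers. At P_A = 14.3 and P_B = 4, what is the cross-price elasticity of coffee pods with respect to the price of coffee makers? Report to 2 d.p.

-0.12

At P_A = 14.3 and P_B = 4: Q_A = 640.2.
∂Q_A/∂P_B = −296/P_B² = -18.5000.
ε = (∂Q_A/∂P_B)(P_B/Q_A) = -18.5000 × (4/640.2) ≈ -0.12.
ε < 0: complements.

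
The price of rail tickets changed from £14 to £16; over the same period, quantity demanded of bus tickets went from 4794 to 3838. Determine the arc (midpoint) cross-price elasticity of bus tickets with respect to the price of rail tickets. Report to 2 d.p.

ΔQ_A = 3838 − 4794 = -956; ΔP_B = 16 − 14 = 2.
Midpoints: Q̄_A = 4316.0, P̄_B = 15.00.
ε = (ΔQ_A/Q̄_A)/(ΔP_B/P̄_B) = (-956/4316.0)/(2/15.00) ≈ -1.66.
ε < 0: bus tickets and rail tickets are complements.

-1.66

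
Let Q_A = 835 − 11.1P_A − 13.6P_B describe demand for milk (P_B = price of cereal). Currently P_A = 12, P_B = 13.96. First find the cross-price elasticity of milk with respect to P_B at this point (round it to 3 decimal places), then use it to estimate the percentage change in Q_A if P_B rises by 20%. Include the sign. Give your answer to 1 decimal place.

-7.4%

At P_A = 12, P_B = 13.96: Q_A = 511.944.
∂Q_A/∂P_B = -13.6.
ε = (∂Q_A/∂P_B)(P_B/Q_A) = -13.6000 × 13.96/511.944 ≈ -0.371.
%ΔQ_A ≈ ε × %ΔP_B = -0.371 × (20%) = -7.4%.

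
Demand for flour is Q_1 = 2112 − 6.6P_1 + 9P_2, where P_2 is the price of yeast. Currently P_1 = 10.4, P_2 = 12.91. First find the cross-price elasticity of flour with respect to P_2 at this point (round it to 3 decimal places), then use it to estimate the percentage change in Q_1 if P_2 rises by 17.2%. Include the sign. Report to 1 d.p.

0.9%

At P_1 = 10.4, P_2 = 12.91: Q_1 = 2159.55.
∂Q_1/∂P_2 = 9.
ε = (∂Q_1/∂P_2)(P_2/Q_1) = 9.0000 × 12.91/2159.55 ≈ 0.054.
%ΔQ_1 ≈ ε × %ΔP_2 = 0.054 × (17.2%) = 0.9%.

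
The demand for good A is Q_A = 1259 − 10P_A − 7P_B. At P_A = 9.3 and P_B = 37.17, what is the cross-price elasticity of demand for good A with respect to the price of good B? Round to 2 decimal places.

At P_A = 9.3 and P_B = 37.17: Q_A = 905.81.
∂Q_A/∂P_B = -7.
ε = (∂Q_A/∂P_B)(P_B/Q_A) = -7 × (37.17/905.81) ≈ -0.29.

-0.29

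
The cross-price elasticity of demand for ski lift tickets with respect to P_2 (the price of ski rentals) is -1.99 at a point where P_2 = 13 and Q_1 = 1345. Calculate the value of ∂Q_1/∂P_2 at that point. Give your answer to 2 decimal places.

ε = (∂Q_1/∂P_2)·(P_2/Q_1) ⇒ ∂Q_1/∂P_2 = ε·Q_1/P_2 = -1.99 × 1345/13 ≈ -205.89.

-205.89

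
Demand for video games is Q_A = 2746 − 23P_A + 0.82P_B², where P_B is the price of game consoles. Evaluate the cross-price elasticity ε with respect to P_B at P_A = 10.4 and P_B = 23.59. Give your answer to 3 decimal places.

At P_A = 10.4 and P_B = 23.59: Q_A = 2963.120.
∂Q_A/∂P_B = 1.64P_B = 1.64(23.59) = 38.6876.
ε = (∂Q_A/∂P_B)(P_B/Q_A) = 38.6876 × (23.59/2963.120) ≈ 0.308.

0.308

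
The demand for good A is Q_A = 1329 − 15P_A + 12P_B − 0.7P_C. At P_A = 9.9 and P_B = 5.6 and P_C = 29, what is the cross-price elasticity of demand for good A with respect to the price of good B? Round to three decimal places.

At P_A = 9.9 and P_B = 5.6 and P_C = 29: Q_A = 1227.4.
∂Q_A/∂P_B = 12.
ε = (∂Q_A/∂P_B)(P_B/Q_A) = 12 × (5.6/1227.4) ≈ 0.055.
Since ε > 0, good A and good B are substitutes.

0.055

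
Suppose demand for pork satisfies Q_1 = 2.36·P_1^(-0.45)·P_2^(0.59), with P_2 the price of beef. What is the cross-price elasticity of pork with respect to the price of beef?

In a log-linear (constant-elasticity) demand function, the coefficient on the exponent of P_2 is the cross-price elasticity.
ε = 0.59. Positive, so pork and beef are substitutes.

0.59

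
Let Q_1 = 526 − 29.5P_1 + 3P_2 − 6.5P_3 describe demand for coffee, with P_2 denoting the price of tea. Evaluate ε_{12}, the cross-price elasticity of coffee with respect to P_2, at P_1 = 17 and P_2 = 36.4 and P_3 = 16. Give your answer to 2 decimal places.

3.68

At P_1 = 17 and P_2 = 36.4 and P_3 = 16: Q_1 = 29.7.
∂Q_1/∂P_2 = 3.
ε = (∂Q_1/∂P_2)(P_2/Q_1) = 3 × (36.4/29.7) ≈ 3.68.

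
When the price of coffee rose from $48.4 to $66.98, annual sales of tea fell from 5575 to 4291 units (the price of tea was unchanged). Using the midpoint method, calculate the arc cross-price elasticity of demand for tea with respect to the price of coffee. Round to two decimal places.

-0.81

ΔQ_A = 4291 − 5575 = -1284; ΔP_B = 66.98 − 48.4 = 18.58.
Midpoints: Q̄_A = 4933.0, P̄_B = 57.69.
ε = (ΔQ_A/Q̄_A)/(ΔP_B/P̄_B) = (-1284/4933.0)/(18.58/57.69) ≈ -0.81.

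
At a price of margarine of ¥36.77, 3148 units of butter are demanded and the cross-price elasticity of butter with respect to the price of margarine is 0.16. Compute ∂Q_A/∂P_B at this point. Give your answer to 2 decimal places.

ε = (∂Q_A/∂P_B)·(P_B/Q_A) ⇒ ∂Q_A/∂P_B = ε·Q_A/P_B = 0.16 × 3148/36.77 ≈ 13.70.

13.70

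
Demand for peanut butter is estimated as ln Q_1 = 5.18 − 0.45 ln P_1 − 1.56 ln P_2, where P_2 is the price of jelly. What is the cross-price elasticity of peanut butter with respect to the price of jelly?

In a log-linear (constant-elasticity) demand function, the coefficient on ln P_2 is the cross-price elasticity.
ε = -1.56. Negative, so peanut butter and jelly are complements.

-1.56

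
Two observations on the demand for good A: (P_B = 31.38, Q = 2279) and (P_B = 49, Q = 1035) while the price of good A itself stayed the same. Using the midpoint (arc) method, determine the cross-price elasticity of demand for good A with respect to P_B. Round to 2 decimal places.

-1.71

ΔQ_A = 1035 − 2279 = -1244; ΔP_B = 49 − 31.38 = 17.62.
Midpoints: Q̄_A = 1657.0, P̄_B = 40.19.
ε = (ΔQ_A/Q̄_A)/(ΔP_B/P̄_B) = (-1244/1657.0)/(17.62/40.19) ≈ -1.71.
ε < 0: good A and good B are complements.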